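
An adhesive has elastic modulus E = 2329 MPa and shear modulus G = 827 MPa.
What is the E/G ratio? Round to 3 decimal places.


E/G = 2329 / 827 = 2.816

2.816


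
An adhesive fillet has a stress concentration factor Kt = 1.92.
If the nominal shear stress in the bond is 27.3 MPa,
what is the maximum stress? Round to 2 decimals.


Max stress = 27.3 * 1.92 = 52.42 MPa

52.42


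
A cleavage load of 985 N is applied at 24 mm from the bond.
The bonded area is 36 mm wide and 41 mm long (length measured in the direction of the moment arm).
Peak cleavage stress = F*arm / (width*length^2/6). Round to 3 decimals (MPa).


Moment = 985 * 24 = 23640 N*mm
Section modulus = 36 * 1681 / 6 = 60516 / 6 mm^3
Stress = 23640 / (60516 / 6) = 141840 / 60516
= 2.344 MPa

2.344


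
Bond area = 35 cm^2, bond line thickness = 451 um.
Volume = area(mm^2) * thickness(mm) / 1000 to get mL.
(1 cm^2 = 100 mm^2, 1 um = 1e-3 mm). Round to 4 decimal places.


area_mm2 = 35 * 100 = 3500
blt_mm = 451 * 1e-3 = 0.451
vol_mm3 = 3500 * 0.451 = 1578.5
vol_mL = 1578.5 / 1000 = 1.5785 mL

1.5785


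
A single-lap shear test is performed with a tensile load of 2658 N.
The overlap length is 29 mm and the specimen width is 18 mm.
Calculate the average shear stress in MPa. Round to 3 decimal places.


Shear stress = F / (overlap * width)
= 2658 / (29 * 18)
= 2658 / 522
= 5.092 MPa

5.092


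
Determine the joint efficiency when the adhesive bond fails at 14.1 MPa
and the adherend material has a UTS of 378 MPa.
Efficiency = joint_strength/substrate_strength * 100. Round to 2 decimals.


Joint efficiency = 14.1 / 378 * 100
= 3.73%

3.73


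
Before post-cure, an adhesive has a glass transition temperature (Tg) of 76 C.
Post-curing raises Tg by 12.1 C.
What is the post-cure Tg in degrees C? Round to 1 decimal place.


Tg_post = Tg_base + delta_Tg
= 76 + 12.1
= 88.1 C

88.1


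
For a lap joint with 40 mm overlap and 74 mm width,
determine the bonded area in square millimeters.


Area = 40 * 74 = 2960 mm^2

2960


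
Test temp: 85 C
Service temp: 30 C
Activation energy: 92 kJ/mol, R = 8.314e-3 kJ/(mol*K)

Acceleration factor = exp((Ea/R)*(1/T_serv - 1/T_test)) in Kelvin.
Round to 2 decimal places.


AF = exp((92/0.008314)*(1/303.15 - 1/358.15))
= 271.93

271.93


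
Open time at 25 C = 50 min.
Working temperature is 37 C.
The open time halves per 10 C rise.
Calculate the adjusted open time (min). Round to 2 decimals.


factor = 2^((37 - 25) / 10) = 2.2974
ot = 50 / 2.2974 = 21.76 min

21.76


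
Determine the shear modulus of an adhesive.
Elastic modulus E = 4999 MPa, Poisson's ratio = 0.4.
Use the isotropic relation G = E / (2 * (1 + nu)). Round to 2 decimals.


G = 4999 / (2*(1+0.4)) = 4999 / 2.80
= 1785.36 MPa

1785.36


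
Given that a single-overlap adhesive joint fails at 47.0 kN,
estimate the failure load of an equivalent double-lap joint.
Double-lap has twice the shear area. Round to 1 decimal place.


Double-lap factor = 2
Expected load = 47.0 * 2 = 94.0 kN

94.0


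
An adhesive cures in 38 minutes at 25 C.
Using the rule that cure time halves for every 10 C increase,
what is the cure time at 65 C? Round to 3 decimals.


Factor = 2^((65 - 25) / 10) = 16.0000
Cure time = 38 / 16.0000
= 2.375 minutes

2.375


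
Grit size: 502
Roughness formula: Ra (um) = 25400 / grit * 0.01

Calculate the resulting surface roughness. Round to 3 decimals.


Ra = 25400 / 502 * 0.01
= 0.506 um

0.506


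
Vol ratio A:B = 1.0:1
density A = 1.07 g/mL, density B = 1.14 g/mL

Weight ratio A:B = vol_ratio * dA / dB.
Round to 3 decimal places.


Weight ratio = 1.0 * 1.07 / 1.14
= 0.939

0.939


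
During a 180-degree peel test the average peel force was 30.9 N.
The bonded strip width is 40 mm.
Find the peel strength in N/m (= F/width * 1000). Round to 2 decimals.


Peel strength = F/width * 1000
= 30.9 / 40 * 1000
= 772.50 N/m

772.50


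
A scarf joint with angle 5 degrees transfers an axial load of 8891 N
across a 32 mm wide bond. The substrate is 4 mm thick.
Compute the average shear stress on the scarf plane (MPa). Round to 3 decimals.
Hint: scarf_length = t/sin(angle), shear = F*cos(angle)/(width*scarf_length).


scarf_length = 4 / sin(5 deg) = 45.8949 mm
cos(5 deg) = 0.996195
shear stress = 8891 * 0.996195 / (32 * 45.8949)
= 6.031 MPa

6.031


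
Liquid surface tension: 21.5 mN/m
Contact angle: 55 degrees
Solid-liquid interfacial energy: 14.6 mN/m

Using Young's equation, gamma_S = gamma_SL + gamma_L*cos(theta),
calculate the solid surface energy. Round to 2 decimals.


gamma_S = 14.6 + 21.5 * cos(55)
= 26.93 mN/m

26.93


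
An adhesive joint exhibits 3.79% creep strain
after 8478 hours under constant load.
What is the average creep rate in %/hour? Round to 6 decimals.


Creep rate = strain / time
= 3.79 / 8478
= 0.000447 %/h

0.000447


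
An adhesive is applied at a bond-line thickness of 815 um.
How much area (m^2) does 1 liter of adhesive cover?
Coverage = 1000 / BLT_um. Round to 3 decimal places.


Coverage = 1000 / 815 = 1.227 m^2

1.227


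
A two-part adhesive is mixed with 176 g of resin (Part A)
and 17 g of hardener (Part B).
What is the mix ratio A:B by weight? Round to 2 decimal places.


Mix ratio = mass_A / mass_B
= 176 / 17
= 10.35

10.35


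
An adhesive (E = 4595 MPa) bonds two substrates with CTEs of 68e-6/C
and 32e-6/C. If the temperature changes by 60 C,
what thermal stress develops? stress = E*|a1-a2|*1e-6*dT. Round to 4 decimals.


Stress = 4595 * |68 - 32| * 1e-6 * 60
= 9.9252 MPa

9.9252


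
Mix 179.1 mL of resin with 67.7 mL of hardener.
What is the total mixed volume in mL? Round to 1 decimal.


Total = 179.1 + 67.7 = 246.8 mL

246.8


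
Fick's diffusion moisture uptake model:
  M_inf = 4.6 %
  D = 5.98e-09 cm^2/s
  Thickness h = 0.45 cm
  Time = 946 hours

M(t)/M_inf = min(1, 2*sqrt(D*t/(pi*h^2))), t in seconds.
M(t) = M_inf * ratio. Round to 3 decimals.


t_sec = 946 * 3600 = 3405600
ratio = 2*sqrt(5.98e-09*3405600/(pi*0.45^2))
= min(1, 0.357841)
= 0.357841
M(t) = 4.6 * 0.357841 = 1.646 %

1.646


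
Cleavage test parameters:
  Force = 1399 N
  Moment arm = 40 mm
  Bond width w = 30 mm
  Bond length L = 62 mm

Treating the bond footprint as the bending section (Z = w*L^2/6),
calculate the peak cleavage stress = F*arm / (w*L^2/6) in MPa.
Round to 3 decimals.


M = 1399 * 40 = 55960 N*mm
Z = 30 * 62^2 / 6 = 115320 / 6 mm^3
sigma = M / Z = 6 * 55960 / 115320 = 335760 / 115320
= 2.912 MPa

2.912


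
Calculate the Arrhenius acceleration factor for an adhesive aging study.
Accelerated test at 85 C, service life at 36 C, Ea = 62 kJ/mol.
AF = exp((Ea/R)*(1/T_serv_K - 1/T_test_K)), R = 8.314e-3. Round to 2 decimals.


T_test = 358.15 K, T_serv = 309.15 K
Ea/R = 62 / 0.008314 = 7457.30
AF = exp(7457.30 * (1/309.15 - 1/358.15))
= 27.12

27.12


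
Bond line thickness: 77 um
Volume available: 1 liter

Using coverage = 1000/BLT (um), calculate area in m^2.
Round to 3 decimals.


1 L = 1e6 mm^3, thickness = 77 um = 0.077 mm
Area = 1e6 / 0.077 mm^2 = (1e6 / 0.077) / 1e6 m^2 = 1000 / 77 m^2
= 12.987 m^2

12.987


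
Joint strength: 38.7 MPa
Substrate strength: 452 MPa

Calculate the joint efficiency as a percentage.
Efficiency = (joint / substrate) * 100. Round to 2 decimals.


Efficiency = (38.7 / 452) * 100 = 8.56%

8.56


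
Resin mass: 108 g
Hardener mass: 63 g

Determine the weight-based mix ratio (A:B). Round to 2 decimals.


Ratio = 108 / 63 = 1.71

1.71


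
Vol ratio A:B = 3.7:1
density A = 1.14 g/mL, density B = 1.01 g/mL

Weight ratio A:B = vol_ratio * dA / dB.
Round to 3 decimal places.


Weight ratio = 3.7 * 1.14 / 1.01
= 4.176

4.176


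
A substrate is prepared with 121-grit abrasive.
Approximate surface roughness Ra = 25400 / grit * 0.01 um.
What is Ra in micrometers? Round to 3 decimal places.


Ra = 25400 / 121 * 0.01 = 2.099 um

2.099


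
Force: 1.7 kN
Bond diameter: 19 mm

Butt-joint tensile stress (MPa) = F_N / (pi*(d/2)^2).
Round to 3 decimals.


F_N = 1.7 * 1000 = 1700.0 N
A = pi*(9.5)^2 = 283.5287 mm^2
stress = 1700.0 / 283.5287 = 5.996 MPa

5.996


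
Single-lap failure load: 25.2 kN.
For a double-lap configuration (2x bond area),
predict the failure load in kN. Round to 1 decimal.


Failure load = 25.2 * 2 = 50.4 kN

50.4


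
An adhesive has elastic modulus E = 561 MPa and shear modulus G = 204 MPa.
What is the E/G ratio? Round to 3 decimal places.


E/G = 561 / 204 = 2.750

2.750


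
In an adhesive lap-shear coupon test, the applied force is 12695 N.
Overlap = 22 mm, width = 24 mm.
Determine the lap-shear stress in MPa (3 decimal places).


stress = F / (overlap * width)
= 12695 / (22 * 24)
= 24.044 MPa

24.044


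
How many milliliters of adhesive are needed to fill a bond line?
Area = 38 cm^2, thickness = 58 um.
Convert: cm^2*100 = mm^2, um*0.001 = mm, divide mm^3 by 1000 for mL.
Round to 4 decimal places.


= (38 * 100) * (58 * 0.001) / 1000
= 0.2204 mL

0.2204


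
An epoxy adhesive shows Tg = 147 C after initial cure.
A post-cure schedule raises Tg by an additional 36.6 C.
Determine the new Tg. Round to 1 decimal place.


New Tg = 147 + 36.6
= 183.6 C

183.6


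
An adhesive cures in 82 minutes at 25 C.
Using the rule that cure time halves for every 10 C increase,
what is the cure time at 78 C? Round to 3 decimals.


Factor = 2^((78 - 25) / 10) = 39.3966
Cure time = 82 / 39.3966
= 2.081 minutes

2.081


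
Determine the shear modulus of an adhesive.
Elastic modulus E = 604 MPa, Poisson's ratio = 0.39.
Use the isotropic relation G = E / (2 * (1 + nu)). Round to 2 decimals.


G = 604 / (2*(1+0.39)) = 604 / 2.78
= 217.27 MPa

217.27


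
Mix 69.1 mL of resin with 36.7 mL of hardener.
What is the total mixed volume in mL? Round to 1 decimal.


Total = 69.1 + 36.7 = 105.8 mL

105.8


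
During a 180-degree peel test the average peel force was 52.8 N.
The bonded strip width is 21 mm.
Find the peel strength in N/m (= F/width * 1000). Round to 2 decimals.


Peel strength = F/width * 1000
= 52.8 / 21 * 1000
= 2514.29 N/m

2514.29


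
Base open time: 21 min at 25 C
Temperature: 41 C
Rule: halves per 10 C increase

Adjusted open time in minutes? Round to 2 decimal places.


Acceleration = 2^((41-25)/10) = 3.0314
Open time = 21 / 3.0314 = 6.93 min

6.93


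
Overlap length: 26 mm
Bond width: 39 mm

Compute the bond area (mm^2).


Bond area = 26 * 39 = 1014 mm^2

1014


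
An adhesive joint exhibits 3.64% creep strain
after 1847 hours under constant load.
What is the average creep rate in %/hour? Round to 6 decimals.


Creep rate = strain / time
= 3.64 / 1847
= 0.001971 %/h

0.001971


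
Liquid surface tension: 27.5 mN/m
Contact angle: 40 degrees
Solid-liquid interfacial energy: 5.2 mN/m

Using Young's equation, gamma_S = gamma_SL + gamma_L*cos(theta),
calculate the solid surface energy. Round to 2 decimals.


gamma_S = 5.2 + 27.5 * cos(40)
= 26.27 mN/m

26.27


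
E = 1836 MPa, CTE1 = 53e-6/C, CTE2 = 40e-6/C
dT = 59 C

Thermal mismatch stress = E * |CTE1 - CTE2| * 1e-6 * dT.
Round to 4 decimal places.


= 1836 * 13e-6 * 59
= 1.4082 MPa

1.4082


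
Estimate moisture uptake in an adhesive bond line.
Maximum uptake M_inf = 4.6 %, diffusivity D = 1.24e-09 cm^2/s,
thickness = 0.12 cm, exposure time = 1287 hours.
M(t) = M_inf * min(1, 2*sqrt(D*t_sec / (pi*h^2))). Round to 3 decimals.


Convert time: 1287 h = 4633200 s
ratio = min(1, 2*sqrt(1.24e-09*4633200/(pi*0.12^2)))
= 0.712730
M(t) = 4.6 * 0.712730 = 3.279%

3.279


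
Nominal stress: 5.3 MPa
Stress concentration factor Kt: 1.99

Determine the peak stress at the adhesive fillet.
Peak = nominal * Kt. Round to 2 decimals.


Peak stress = 5.3 * 1.99
= 10.55 MPa

10.55


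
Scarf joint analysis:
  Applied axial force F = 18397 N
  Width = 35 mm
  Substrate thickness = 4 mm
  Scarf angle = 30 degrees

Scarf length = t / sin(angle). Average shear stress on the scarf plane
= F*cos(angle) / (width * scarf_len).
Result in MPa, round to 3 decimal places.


Scarf length = 4 / sin(30 deg) = 8.0000 mm
cos(30 deg) = 0.866025
Shear = 18397 * 0.866025 / (35 * 8.0000)
= 56.901 MPa

56.901


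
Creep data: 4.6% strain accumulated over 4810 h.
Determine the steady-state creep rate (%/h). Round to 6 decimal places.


Rate = 4.6 / 4810 = 0.000956 %/h

0.000956


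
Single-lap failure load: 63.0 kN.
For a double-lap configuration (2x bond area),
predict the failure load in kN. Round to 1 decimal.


Failure load = 63.0 * 2 = 126.0 kN

126.0


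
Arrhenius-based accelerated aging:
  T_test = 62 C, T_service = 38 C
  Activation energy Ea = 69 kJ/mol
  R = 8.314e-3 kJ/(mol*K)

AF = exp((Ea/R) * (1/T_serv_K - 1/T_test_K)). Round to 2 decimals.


T_test_K = 335.15, T_serv_K = 311.15
AF = exp((69/8.314e-3) * (1/311.15 - 1/335.15))
= 6.75

6.75


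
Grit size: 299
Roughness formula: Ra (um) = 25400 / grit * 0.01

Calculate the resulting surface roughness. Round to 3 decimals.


Ra = 25400 / 299 * 0.01
= 0.849 um

0.849


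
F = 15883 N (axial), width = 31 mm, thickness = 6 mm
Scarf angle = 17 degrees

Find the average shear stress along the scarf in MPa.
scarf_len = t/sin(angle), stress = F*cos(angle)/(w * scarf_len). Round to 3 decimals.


scarf_len = 6/sin(17 deg) = 20.5218
cos(17 deg) = 0.956305
stress = 15883*0.956305/(31*20.5218) = 23.875 MPa

23.875


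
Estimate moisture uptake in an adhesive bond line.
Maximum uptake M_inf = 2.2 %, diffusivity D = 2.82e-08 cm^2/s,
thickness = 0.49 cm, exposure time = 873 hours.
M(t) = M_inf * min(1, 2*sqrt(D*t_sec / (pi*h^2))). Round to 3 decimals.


Convert time: 873 h = 3142800 s
ratio = min(1, 2*sqrt(2.82e-08*3142800/(pi*0.49^2)))
= 0.685554
M(t) = 2.2 * 0.685554 = 1.508%

1.508


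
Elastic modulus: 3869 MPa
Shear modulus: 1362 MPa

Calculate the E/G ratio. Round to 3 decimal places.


E / G = 3869 / 1362 = 2.841

2.841


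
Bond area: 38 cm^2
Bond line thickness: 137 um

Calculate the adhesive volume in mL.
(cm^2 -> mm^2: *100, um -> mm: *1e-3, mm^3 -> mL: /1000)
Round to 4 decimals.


V = 38*100 * 137*1e-3 / 1000
= 0.5206 mL

0.5206


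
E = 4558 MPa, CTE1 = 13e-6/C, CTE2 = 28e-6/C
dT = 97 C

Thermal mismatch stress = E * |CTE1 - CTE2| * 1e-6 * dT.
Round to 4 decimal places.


= 4558 * 15e-6 * 97
= 6.6319 MPa

6.6319


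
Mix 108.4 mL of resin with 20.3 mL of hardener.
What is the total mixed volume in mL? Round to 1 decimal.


Total = 108.4 + 20.3 = 128.7 mL

128.7


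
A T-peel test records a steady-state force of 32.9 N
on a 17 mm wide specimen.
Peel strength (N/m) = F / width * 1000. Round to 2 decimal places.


Peel strength = 32.9 / 17 * 1000
= 1935.29 N/m

1935.29


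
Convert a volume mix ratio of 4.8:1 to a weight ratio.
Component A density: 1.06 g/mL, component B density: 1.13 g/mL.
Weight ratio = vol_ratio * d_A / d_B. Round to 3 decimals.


= 4.8 * 1.06 / 1.13 = 4.503

4.503


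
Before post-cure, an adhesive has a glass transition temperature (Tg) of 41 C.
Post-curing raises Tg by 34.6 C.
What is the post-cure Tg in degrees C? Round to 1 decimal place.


Tg_post = Tg_base + delta_Tg
= 41 + 34.6
= 75.6 C

75.6


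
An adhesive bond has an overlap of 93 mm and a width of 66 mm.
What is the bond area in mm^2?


Bond area = overlap * width
= 93 * 66
= 6138 mm^2

6138


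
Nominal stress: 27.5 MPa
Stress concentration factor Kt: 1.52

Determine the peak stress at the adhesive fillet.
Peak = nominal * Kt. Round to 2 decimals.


Peak stress = 27.5 * 1.52
= 41.80 MPa

41.80


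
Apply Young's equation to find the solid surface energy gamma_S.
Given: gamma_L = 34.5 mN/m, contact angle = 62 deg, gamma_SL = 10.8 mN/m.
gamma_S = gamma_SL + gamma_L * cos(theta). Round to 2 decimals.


theta_rad = 62 * pi/180 = 1.082104
gamma_S = 10.8 + 34.5 * cos(1.082104)
= 27.00 mN/m

27.00


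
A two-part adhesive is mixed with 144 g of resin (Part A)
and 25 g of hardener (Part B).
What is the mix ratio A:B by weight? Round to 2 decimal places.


Mix ratio = mass_A / mass_B
= 144 / 25
= 5.76

5.76


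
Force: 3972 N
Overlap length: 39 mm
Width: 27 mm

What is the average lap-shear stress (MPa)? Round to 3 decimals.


Average shear stress = F / (overlap * width)
= 3972 / (39 * 27)
= 3.772 MPa

3.772


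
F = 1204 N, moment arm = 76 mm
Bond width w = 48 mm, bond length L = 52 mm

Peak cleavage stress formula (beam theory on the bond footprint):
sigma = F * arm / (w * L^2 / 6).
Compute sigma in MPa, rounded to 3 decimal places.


sigma = (1204 * 76) / (48 * 2704 / 6)
= 91504 * 6 / 129792
= 549024 / 129792
= 4.230 MPa

4.230


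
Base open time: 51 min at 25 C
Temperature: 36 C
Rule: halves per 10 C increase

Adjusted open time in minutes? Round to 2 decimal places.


Acceleration = 2^((36-25)/10) = 2.1435
Open time = 51 / 2.1435 = 23.79 min

23.79


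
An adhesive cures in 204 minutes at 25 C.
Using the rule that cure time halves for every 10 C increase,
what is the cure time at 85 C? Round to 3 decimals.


Factor = 2^((85 - 25) / 10) = 64.0000
Cure time = 204 / 64.0000
= 3.188 minutes

3.188


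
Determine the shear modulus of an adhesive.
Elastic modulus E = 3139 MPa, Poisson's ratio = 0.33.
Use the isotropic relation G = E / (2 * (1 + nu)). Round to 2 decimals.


G = 3139 / (2*(1+0.33)) = 3139 / 2.66
= 1180.08 MPa

1180.08


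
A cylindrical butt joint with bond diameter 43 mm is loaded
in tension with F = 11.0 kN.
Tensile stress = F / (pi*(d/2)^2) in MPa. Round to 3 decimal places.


Area = pi * (43/2)^2 = 1452.2012 mm^2
Stress = 11.0*1000 / 1452.2012
= 7.575 MPa

7.575


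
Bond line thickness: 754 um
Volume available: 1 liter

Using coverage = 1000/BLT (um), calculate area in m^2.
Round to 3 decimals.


1 L = 1e6 mm^3, thickness = 754 um = 0.754 mm
Area = 1e6 / 0.754 mm^2 = (1e6 / 0.754) / 1e6 m^2 = 1000 / 754 m^2
= 1.326 m^2

1.326


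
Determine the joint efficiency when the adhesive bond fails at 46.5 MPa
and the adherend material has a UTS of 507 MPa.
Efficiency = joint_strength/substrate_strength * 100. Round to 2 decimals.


Joint efficiency = 46.5 / 507 * 100
= 9.17%

9.17


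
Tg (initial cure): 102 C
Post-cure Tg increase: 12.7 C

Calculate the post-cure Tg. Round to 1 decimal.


Post-cure Tg = 102 + 12.7 = 114.7 C

114.7


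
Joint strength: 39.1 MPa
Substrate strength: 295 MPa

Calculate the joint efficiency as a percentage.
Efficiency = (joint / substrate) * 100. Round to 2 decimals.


Efficiency = (39.1 / 295) * 100 = 13.25%

13.25


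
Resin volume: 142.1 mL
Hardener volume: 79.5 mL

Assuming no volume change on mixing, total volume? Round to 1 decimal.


V_total = 142.1 + 79.5 = 221.6 mL

221.6


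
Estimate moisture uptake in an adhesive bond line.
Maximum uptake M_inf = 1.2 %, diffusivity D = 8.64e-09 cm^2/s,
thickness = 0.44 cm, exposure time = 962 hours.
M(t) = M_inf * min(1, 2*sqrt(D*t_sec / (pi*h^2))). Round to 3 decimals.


Convert time: 962 h = 3463200 s
ratio = min(1, 2*sqrt(8.64e-09*3463200/(pi*0.44^2)))
= 0.443607
M(t) = 1.2 * 0.443607 = 0.532%

0.532


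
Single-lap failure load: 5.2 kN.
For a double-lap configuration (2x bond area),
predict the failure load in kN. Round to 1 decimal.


Failure load = 5.2 * 2 = 10.4 kN

10.4


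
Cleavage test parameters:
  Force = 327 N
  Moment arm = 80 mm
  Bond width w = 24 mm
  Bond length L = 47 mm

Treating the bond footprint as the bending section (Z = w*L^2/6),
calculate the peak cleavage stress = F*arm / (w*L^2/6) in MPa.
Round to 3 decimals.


M = 327 * 80 = 26160 N*mm
Z = 24 * 47^2 / 6 = 53016 / 6 mm^3
sigma = M / Z = 6 * 26160 / 53016 = 156960 / 53016
= 2.961 MPa

2.961


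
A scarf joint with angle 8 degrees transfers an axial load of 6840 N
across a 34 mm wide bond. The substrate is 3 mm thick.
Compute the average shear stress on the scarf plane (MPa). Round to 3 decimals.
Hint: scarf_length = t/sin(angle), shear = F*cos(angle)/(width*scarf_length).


scarf_length = 3 / sin(8 deg) = 21.5559 mm
cos(8 deg) = 0.990268
shear stress = 6840 * 0.990268 / (34 * 21.5559)
= 9.242 MPa

9.242


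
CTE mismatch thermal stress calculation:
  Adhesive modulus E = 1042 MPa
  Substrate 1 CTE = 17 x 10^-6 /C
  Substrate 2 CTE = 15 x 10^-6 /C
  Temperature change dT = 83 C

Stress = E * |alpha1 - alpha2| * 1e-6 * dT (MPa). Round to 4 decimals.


delta_alpha = |17 - 15| = 2 x 10^-6/C
Stress = 1042 * 2e-6 * 83
= 0.1730 MPa

0.1730


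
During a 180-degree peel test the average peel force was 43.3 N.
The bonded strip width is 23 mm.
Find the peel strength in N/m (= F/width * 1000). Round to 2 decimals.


Peel strength = F/width * 1000
= 43.3 / 23 * 1000
= 1882.61 N/m

1882.61


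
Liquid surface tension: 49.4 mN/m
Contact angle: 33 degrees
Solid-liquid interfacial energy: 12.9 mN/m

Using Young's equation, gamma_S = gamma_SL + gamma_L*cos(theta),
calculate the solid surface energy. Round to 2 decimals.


gamma_S = 12.9 + 49.4 * cos(33)
= 54.33 mN/m

54.33


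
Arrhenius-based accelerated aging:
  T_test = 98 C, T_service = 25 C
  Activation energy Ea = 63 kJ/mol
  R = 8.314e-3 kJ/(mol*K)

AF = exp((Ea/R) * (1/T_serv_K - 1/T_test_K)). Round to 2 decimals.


T_test_K = 371.15, T_serv_K = 298.15
AF = exp((63/8.314e-3) * (1/298.15 - 1/371.15))
= 148.24

148.24


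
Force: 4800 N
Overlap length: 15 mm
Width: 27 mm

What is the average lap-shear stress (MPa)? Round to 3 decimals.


Average shear stress = F / (overlap * width)
= 4800 / (15 * 27)
= 11.852 MPa

11.852


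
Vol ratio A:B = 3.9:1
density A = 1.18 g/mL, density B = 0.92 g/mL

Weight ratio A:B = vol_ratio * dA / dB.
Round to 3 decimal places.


Weight ratio = 3.9 * 1.18 / 0.92
= 5.002

5.002


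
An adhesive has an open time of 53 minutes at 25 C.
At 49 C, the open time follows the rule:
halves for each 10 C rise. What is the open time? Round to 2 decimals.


Factor = 2^((49-25)/10) = 5.2780
Open time = 53 / 5.2780 = 10.04 min

10.04


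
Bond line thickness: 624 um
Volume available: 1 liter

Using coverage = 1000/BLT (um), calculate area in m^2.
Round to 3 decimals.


1 L = 1e6 mm^3, thickness = 624 um = 0.624 mm
Area = 1e6 / 0.624 mm^2 = (1e6 / 0.624) / 1e6 m^2 = 1000 / 624 m^2
= 1.603 m^2

1.603


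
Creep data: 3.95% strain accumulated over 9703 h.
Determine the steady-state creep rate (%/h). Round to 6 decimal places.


Rate = 3.95 / 9703 = 0.000407 %/h

0.000407


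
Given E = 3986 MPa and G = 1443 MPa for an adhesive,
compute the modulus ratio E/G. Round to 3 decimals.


E/G ratio = 3986 / 1443 = 2.762

2.762


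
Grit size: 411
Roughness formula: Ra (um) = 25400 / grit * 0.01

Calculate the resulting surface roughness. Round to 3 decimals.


Ra = 25400 / 411 * 0.01
= 0.618 um

0.618


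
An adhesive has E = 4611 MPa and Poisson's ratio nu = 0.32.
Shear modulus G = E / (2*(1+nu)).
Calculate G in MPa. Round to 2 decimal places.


G = 4611 / (2*(1+0.32))
= 4611 / 2.64
= 1746.59 MPa

1746.59


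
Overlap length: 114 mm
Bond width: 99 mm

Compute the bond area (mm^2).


Bond area = 114 * 99 = 11286 mm^2

11286


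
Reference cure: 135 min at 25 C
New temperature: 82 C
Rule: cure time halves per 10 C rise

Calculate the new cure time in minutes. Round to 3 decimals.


factor = 2^((82-25)/10) = 51.9842
t_new = 135 / 51.9842 = 2.597 min

2.597


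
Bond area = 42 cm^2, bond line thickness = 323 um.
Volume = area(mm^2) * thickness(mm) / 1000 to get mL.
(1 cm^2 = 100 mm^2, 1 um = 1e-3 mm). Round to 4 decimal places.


area_mm2 = 42 * 100 = 4200
blt_mm = 323 * 1e-3 = 0.323
vol_mm3 = 4200 * 0.323 = 1356.6
vol_mL = 1356.6 / 1000 = 1.3566 mL

1.3566


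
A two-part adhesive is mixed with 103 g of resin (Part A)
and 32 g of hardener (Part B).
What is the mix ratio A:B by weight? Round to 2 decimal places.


Mix ratio = mass_A / mass_B
= 103 / 32
= 3.22

3.22


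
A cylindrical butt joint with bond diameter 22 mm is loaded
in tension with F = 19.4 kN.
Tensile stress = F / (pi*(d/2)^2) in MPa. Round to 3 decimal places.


Area = pi * (22/2)^2 = 380.1327 mm^2
Stress = 19.4*1000 / 380.1327
= 51.035 MPa

51.035


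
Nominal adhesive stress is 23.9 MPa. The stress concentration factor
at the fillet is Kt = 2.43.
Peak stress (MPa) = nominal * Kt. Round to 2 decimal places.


Peak = 23.9 * 2.43 = 58.08 MPa

58.08


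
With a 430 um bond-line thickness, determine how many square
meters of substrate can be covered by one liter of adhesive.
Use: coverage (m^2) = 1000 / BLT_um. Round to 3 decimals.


Coverage = 1000 / 430 = 2.326 m^2

2.326


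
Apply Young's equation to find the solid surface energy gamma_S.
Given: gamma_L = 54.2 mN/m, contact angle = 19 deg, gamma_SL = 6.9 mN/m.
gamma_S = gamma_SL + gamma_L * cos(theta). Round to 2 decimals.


theta_rad = 19 * pi/180 = 0.331613
gamma_S = 6.9 + 54.2 * cos(0.331613)
= 58.15 mN/m

58.15


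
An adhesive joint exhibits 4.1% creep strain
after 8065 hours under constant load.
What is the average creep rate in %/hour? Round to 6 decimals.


Creep rate = strain / time
= 4.1 / 8065
= 0.000508 %/h

0.000508


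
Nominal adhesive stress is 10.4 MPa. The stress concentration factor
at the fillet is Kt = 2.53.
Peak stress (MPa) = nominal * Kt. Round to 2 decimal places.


Peak = 10.4 * 2.53 = 26.31 MPa

26.31


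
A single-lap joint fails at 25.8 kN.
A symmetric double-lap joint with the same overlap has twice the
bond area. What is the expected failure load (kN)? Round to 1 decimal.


Double-lap load = 2 * 25.8 = 51.6 kN

51.6


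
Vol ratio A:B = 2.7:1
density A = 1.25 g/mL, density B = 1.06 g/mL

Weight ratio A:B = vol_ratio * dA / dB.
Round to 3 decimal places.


Weight ratio = 2.7 * 1.25 / 1.06
= 3.184

3.184


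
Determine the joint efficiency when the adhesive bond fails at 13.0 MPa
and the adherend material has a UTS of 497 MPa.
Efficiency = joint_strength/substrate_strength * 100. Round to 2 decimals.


Joint efficiency = 13.0 / 497 * 100
= 2.62%

2.62


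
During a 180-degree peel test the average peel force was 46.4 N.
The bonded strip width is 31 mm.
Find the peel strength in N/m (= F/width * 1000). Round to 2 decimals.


Peel strength = F/width * 1000
= 46.4 / 31 * 1000
= 1496.77 N/m

1496.77


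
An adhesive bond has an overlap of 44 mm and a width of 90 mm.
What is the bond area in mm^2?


Bond area = overlap * width
= 44 * 90
= 3960 mm^2

3960


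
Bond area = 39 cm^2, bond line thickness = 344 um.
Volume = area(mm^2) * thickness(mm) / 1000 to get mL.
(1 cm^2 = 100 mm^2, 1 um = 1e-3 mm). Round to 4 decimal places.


area_mm2 = 39 * 100 = 3900
blt_mm = 344 * 1e-3 = 0.344
vol_mm3 = 3900 * 0.344 = 1341.6
vol_mL = 1341.6 / 1000 = 1.3416 mL

1.3416


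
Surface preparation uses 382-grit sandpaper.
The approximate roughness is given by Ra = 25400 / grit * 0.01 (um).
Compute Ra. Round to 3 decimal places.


Ra = 25400 / 382 * 0.01
= 254 / 382
= 0.665 um

0.665


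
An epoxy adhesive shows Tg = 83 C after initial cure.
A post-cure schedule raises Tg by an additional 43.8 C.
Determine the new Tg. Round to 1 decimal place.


New Tg = 83 + 43.8
= 126.8 C

126.8


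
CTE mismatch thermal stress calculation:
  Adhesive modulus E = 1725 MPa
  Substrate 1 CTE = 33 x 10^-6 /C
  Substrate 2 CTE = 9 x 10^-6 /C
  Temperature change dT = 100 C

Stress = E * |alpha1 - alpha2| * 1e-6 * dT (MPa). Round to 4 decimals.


delta_alpha = |33 - 9| = 24 x 10^-6/C
Stress = 1725 * 24e-6 * 100
= 4.1400 MPa

4.1400


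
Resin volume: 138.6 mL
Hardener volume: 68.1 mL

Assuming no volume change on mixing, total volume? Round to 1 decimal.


V_total = 138.6 + 68.1 = 206.7 mL

206.7


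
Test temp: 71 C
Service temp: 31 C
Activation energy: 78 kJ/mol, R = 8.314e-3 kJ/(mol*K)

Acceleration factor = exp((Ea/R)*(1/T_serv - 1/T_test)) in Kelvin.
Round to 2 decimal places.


AF = exp((78/0.008314)*(1/304.15 - 1/344.15))
= 36.06

36.06


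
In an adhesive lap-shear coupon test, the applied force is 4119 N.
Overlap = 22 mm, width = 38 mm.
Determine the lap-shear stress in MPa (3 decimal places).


stress = F / (overlap * width)
= 4119 / (22 * 38)
= 4.927 MPa

4.927


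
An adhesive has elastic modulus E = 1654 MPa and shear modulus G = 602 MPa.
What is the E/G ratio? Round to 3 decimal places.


E/G = 1654 / 602 = 2.748

2.748


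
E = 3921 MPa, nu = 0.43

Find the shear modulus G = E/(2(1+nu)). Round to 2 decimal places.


G = 3921 / (2 * 1.43)
= 1370.98 MPa

1370.98


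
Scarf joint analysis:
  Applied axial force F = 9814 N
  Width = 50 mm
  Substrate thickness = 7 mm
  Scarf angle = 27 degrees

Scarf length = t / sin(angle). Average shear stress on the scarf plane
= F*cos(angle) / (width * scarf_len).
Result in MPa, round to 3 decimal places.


Scarf length = 7 / sin(27 deg) = 15.4188 mm
cos(27 deg) = 0.891007
Shear = 9814 * 0.891007 / (50 * 15.4188)
= 11.342 MPa

11.342


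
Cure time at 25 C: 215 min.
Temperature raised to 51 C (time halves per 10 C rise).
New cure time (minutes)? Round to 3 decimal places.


Acceleration factor = 2^(26/10) = 6.0629
New time = 215 / 6.0629 = 35.462 min

35.462


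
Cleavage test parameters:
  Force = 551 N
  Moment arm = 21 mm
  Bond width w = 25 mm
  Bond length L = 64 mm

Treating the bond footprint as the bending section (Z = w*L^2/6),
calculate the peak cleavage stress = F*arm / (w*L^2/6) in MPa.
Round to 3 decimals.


M = 551 * 21 = 11571 N*mm
Z = 25 * 64^2 / 6 = 102400 / 6 mm^3
sigma = M / Z = 6 * 11571 / 102400 = 69426 / 102400
= 0.678 MPa

0.678


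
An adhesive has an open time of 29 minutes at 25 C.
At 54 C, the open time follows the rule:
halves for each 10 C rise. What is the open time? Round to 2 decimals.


Factor = 2^((54-25)/10) = 7.4643
Open time = 29 / 7.4643 = 3.89 min

3.89


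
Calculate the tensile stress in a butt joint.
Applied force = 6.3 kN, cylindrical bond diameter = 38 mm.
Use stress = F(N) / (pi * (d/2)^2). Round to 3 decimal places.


A = pi * 19.0^2 = 1134.1149 mm^2
sigma = 6300.0 / 1134.1149 = 5.555 MPa

5.555


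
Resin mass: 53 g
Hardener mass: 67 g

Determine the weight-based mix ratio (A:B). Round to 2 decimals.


Ratio = 53 / 67 = 0.79

0.79


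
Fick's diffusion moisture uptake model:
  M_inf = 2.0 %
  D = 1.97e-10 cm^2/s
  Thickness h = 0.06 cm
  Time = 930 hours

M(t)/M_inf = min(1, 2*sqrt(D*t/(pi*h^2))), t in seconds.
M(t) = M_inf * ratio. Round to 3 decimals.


t_sec = 930 * 3600 = 3348000
ratio = 2*sqrt(1.97e-10*3348000/(pi*0.06^2))
= min(1, 0.482981)
= 0.482981
M(t) = 2.0 * 0.482981 = 0.966 %

0.966


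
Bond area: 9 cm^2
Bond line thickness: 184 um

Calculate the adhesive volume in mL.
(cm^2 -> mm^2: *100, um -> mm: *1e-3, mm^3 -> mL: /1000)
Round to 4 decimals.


V = 9*100 * 184*1e-3 / 1000
= 0.1656 mL

0.1656


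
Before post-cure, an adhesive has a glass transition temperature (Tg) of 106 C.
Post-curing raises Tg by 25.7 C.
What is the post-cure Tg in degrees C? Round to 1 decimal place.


Tg_post = Tg_base + delta_Tg
= 106 + 25.7
= 131.7 C

131.7


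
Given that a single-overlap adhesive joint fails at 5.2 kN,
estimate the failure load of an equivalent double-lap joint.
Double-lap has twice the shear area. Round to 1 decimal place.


Double-lap factor = 2
Expected load = 5.2 * 2 = 10.4 kN

10.4


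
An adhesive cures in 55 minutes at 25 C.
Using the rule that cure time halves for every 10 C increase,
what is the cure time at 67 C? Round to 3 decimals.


Factor = 2^((67 - 25) / 10) = 18.3792
Cure time = 55 / 18.3792
= 2.993 minutes

2.993


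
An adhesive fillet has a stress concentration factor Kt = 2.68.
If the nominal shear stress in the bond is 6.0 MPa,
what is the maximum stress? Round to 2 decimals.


Max stress = 6.0 * 2.68 = 16.08 MPa

16.08


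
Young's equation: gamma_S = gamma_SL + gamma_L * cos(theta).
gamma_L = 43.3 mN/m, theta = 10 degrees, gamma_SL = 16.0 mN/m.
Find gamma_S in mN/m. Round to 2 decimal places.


cos(10 deg) = 0.984808
gamma_S = 16.0 + 43.3 * 0.984808
= 58.64 mN/m

58.64


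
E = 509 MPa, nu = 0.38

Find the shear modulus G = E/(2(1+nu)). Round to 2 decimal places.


G = 509 / (2 * 1.38)
= 184.42 MPa

184.42


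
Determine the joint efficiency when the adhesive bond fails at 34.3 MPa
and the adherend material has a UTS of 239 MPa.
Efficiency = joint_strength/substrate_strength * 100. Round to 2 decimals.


Joint efficiency = 34.3 / 239 * 100
= 14.35%

14.35


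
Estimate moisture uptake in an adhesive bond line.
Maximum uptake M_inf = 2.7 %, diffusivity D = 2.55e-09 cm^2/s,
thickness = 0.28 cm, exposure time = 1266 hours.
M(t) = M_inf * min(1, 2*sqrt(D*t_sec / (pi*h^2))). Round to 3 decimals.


Convert time: 1266 h = 4557600 s
ratio = min(1, 2*sqrt(2.55e-09*4557600/(pi*0.28^2)))
= 0.434445
M(t) = 2.7 * 0.434445 = 1.173%

1.173


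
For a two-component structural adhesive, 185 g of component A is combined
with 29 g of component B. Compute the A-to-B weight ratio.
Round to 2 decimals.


Weight ratio A:B = 185 / 29
= 6.38

6.38


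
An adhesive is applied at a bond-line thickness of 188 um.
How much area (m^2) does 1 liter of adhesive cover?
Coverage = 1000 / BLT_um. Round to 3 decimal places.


Coverage = 1000 / 188 = 5.319 m^2

5.319


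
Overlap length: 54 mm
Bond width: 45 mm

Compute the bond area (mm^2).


Bond area = 54 * 45 = 2430 mm^2

2430


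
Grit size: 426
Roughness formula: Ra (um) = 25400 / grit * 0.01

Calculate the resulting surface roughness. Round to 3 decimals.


Ra = 25400 / 426 * 0.01
= 0.596 um

0.596


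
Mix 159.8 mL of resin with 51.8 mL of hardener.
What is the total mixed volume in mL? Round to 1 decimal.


Total = 159.8 + 51.8 = 211.6 mL

211.6


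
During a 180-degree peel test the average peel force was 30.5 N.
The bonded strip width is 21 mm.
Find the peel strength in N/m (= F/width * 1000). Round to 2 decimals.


Peel strength = F/width * 1000
= 30.5 / 21 * 1000
= 1452.38 N/m

1452.38


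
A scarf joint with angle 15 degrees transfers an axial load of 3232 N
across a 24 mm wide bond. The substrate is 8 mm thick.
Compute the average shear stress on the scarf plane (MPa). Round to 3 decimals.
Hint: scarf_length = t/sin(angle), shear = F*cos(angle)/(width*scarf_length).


scarf_length = 8 / sin(15 deg) = 30.9096 mm
cos(15 deg) = 0.965926
shear stress = 3232 * 0.965926 / (24 * 30.9096)
= 4.208 MPa

4.208


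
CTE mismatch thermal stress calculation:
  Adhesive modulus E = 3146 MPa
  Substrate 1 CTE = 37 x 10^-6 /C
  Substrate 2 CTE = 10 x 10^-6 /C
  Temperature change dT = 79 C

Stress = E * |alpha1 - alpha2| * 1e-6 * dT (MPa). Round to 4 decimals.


delta_alpha = |37 - 10| = 27 x 10^-6/C
Stress = 3146 * 27e-6 * 79
= 6.7104 MPa

6.7104


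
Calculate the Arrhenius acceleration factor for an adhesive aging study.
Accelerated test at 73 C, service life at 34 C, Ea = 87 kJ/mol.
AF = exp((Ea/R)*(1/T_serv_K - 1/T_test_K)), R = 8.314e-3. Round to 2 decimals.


T_test = 346.15 K, T_serv = 307.15 K
Ea/R = 87 / 0.008314 = 10464.28
AF = exp(10464.28 * (1/307.15 - 1/346.15))
= 46.45

46.45


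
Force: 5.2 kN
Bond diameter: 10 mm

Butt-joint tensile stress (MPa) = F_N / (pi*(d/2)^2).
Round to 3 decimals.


F_N = 5.2 * 1000 = 5200.0 N
A = pi*(5.0)^2 = 78.5398 mm^2
stress = 5200.0 / 78.5398 = 66.208 MPa

66.208


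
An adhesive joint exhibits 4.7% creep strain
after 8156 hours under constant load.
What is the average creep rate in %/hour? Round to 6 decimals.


Creep rate = strain / time
= 4.7 / 8156
= 0.000576 %/h

0.000576


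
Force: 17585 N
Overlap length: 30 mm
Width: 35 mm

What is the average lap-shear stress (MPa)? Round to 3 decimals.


Average shear stress = F / (overlap * width)
= 17585 / (30 * 35)
= 16.748 MPa

16.748


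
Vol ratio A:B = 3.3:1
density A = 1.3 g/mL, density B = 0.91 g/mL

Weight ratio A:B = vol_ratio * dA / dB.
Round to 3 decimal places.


Weight ratio = 3.3 * 1.3 / 0.91
= 4.714

4.714


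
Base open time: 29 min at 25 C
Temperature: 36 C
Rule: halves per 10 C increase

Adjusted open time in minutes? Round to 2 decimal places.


Acceleration = 2^((36-25)/10) = 2.1435
Open time = 29 / 2.1435 = 13.53 min

13.53


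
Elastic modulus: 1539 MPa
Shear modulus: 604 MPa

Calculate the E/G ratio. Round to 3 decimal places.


E / G = 1539 / 604 = 2.548

2.548


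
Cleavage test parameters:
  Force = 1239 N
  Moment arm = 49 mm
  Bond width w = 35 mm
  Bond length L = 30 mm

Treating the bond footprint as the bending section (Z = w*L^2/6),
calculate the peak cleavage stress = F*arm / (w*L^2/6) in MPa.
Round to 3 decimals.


M = 1239 * 49 = 60711 N*mm
Z = 35 * 30^2 / 6 = 31500 / 6 mm^3
sigma = M / Z = 6 * 60711 / 31500 = 364266 / 31500
= 11.564 MPa

11.564


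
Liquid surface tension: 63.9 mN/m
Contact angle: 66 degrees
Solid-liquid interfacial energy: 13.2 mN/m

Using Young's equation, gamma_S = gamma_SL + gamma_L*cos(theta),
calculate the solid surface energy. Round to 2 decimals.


gamma_S = 13.2 + 63.9 * cos(66)
= 39.19 mN/m

39.19


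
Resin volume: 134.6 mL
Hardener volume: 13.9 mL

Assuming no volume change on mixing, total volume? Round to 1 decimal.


V_total = 134.6 + 13.9 = 148.5 mL

148.5


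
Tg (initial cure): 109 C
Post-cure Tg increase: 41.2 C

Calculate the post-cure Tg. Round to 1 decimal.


Post-cure Tg = 109 + 41.2 = 150.2 C

150.2


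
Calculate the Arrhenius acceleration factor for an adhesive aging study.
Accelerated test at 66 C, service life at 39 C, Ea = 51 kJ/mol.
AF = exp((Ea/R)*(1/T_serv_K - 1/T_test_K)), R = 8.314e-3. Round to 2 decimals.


T_test = 339.15 K, T_serv = 312.15 K
Ea/R = 51 / 0.008314 = 6134.23
AF = exp(6134.23 * (1/312.15 - 1/339.15))
= 4.78

4.78


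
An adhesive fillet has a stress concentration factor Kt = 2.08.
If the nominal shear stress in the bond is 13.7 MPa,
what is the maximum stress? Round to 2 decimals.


Max stress = 13.7 * 2.08 = 28.50 MPa

28.50


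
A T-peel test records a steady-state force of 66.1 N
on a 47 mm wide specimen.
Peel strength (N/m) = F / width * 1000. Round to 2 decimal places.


Peel strength = 66.1 / 47 * 1000
= 1406.38 N/m

1406.38


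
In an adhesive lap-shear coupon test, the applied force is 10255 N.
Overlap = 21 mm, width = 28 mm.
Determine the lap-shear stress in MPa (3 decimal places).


stress = F / (overlap * width)
= 10255 / (21 * 28)
= 17.440 MPa

17.440


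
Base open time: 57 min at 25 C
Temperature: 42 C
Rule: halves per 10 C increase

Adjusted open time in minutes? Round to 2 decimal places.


Acceleration = 2^((42-25)/10) = 3.2490
Open time = 57 / 3.2490 = 17.54 min

17.54


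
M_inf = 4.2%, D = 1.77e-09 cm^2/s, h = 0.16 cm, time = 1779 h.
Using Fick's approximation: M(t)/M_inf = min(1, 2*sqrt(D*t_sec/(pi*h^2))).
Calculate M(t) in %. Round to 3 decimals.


t = 6404400 s
ratio = min(1, 2*sqrt(1.77e-09*6404400/(pi*0.0256)))
= 0.750863
M(t) = 4.2 * 0.750863 = 3.154%

3.154


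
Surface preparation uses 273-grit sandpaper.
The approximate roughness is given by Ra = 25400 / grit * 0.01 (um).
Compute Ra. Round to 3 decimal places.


Ra = 25400 / 273 * 0.01
= 254 / 273
= 0.930 um

0.930


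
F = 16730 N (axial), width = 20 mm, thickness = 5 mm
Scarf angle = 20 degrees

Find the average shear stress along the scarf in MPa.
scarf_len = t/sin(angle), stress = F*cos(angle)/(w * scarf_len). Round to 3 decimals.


scarf_len = 5/sin(20 deg) = 14.6190
cos(20 deg) = 0.939693
stress = 16730*0.939693/(20*14.6190) = 53.769 MPa

53.769


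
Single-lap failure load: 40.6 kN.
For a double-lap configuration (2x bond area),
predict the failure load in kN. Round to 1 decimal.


Failure load = 40.6 * 2 = 81.2 kN

81.2


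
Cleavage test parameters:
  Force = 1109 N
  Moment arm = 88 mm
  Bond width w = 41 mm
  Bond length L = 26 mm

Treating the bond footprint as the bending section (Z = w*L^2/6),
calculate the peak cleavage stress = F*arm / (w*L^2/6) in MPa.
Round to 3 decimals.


M = 1109 * 88 = 97592 N*mm
Z = 41 * 26^2 / 6 = 27716 / 6 mm^3
sigma = M / Z = 6 * 97592 / 27716 = 585552 / 27716
= 21.127 MPa

21.127
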